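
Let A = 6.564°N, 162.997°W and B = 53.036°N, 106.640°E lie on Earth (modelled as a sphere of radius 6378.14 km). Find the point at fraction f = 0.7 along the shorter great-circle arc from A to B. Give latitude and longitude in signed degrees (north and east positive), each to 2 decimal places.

Central angle δ = 1.4831 rad. Interpolating on the sphere with fraction f = 0.7:
P = [sin((1−f)δ)·A + sin(fδ)·B] / sin δ = 0.4321·A + 0.8648·B in Cartesian coordinates,
giving P = (-0.5594, 0.3727, 0.7404), i.e. latitude 47.76°, longitude 146.32°.

47.76°, 146.32°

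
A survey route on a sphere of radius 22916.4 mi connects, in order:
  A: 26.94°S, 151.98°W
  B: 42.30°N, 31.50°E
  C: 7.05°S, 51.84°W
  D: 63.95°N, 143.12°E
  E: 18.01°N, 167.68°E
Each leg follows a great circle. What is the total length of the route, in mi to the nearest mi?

170070 mi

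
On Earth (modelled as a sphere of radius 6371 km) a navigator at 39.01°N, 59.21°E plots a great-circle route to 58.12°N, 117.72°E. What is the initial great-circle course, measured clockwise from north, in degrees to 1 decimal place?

With φ₁ = 0.6809, φ₂ = 1.0144, Δλ = 1.0212 rad, the forward-azimuth formula gives
θ = atan2( sin Δλ cos φ₂ , cos φ₁ sin φ₂ − sin φ₁ cos φ₂ cos Δλ ) = atan2(0.4504, 0.4862) = 42.81°.
So the initial bearing is 42.8°.

42.8°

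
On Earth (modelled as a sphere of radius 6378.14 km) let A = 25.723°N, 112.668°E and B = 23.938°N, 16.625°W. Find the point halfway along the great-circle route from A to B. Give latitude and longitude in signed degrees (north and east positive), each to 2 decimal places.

Central angle δ = 1.9234 rad. Interpolating on the sphere with fraction f = 0.5:
P = [sin((1−f)δ)·A + sin(fδ)·B] / sin δ = 0.8739·A + 0.8739·B in Cartesian coordinates,
giving P = (0.4619, 0.4980, 0.7339), i.e. latitude 47.21°, longitude 47.15°.

47.21°, 47.15°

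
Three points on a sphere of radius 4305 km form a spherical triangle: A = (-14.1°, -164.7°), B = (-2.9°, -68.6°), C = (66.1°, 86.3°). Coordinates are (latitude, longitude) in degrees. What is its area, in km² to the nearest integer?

51688499 km²

Side lengths (central angles): a = 1.9962, b = 1.9291, c = 1.6615 rad; semiperimeter s = 2.7934.
By l'Huilier's theorem, tan(E/4) = √[tan(s/2) tan((s−a)/2) tan((s−b)/2) tan((s−c)/2)], giving spherical excess E = 2.7890 rad.
Area = E·R² = 2.7890 × (4305)² ≈ 51688499 km².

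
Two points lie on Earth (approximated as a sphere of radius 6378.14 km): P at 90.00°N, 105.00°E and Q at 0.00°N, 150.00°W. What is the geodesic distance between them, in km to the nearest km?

In radians: φ₁ = 1.5708, φ₂ = 0.0000, Δλ = 105.000° = 1.8326 rad.
Haversine: a = sin²(Δφ/2) + cos φ₁ cos φ₂ sin²(Δλ/2) = 0.5000 + (0.0000)(1.0000)(0.6294) = 0.50000.
Central angle c = 2·arcsin(√a) = 1.57080 rad.
Distance = R·c = 6378.14 × 1.5708 ≈ 10019 km.

10019 km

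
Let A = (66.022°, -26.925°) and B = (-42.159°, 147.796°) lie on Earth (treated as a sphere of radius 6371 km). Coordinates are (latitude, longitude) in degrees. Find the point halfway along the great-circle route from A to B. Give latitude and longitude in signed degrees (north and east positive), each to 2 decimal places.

The central angle between A and B is δ = 2.7220 rad.
With f = 0.5, the slerp weights are sin((1−f)δ)/sin δ = 2.4006 and sin(fδ)/sin δ = 2.4006.
Weighted sum of the unit vectors: (2.4006)·(0.3623,-0.1840,0.9137) + (2.4006)·(-0.6272,0.3951,-0.6712) = (-0.6359, 0.5066, 0.5822).
Converting back: φ = atan2(z, √(x²+y²)) = 35.60°, λ = atan2(y, x) = 141.46°.

35.60°, 141.46°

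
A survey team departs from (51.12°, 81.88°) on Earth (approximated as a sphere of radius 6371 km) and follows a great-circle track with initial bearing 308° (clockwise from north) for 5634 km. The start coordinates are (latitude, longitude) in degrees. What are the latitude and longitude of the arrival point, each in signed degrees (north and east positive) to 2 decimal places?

52.40°, -5.57°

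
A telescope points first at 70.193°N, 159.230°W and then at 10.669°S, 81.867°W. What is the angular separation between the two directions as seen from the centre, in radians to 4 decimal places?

With latitudes φ₁ = 70.193°, φ₂ = -10.669° and longitude difference Δλ = 77.363°:
Haversine: a = sin²(Δφ/2) + cos φ₁ cos φ₂ sin²(Δλ/2) = 0.4206 + (0.3389)(0.9827)(0.3906) = 0.55067.
Central angle c = 2·arcsin(√a) = 1.67230 rad.
So the angular separation is 1.6723 rad.

1.6723 rad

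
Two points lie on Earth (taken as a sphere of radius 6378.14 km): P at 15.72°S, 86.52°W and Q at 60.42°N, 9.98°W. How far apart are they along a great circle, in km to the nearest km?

10818 km

With latitudes φ₁ = -15.720°, φ₂ = 60.420° and longitude difference Δλ = 76.540°:
cos c = sin φ₁ sin φ₂ + cos φ₁ cos φ₂ cos Δλ = (-0.2709)(0.8697) + (0.9626)(0.4936)(0.2328) = -0.12502,
so c = arccos(-0.12502) = 1.69614 rad.
Distance = R·c = 6378.14 × 1.6961 ≈ 10818 km.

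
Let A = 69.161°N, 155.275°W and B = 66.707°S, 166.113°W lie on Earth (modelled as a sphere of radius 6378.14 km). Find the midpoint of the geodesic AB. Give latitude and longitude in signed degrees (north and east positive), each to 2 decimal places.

The central angle between A and B is δ = 2.3750 rad.
With f = 0.5, the slerp weights are sin((1−f)δ)/sin δ = 1.3369 and sin(fδ)/sin δ = 1.3369.
Weighted sum of the unit vectors: (1.3369)·(-0.3231,-0.1488,0.9346) + (1.3369)·(-0.3839,-0.0949,-0.9185) = (-0.9452, -0.3258, 0.0215).
Converting back: φ = atan2(z, √(x²+y²)) = 1.23°, λ = atan2(y, x) = -160.98°.

1.23°, -160.98°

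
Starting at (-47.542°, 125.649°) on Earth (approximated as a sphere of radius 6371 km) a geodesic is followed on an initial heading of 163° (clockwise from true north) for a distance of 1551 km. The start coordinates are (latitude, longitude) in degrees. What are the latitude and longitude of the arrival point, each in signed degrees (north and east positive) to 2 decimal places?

Angular distance δ = d/R = 1551/6371 = 0.24345 rad; initial bearing θ = 2.8449 rad.
sin φ₂ = sin φ₁ cos δ + cos φ₁ sin δ cos θ = (-0.7378)(0.9705) + (0.6750)(0.2410)(-0.9563) = -0.8716, so φ₂ = -60.65°.
Δλ = atan2(sin θ sin δ cos φ₁, cos δ − sin φ₁ sin φ₂) = atan2(0.0476, 0.3275) = 8.267°.
λ₂ = 125.649° + 8.267° = 133.92°.

-60.65°, 133.92°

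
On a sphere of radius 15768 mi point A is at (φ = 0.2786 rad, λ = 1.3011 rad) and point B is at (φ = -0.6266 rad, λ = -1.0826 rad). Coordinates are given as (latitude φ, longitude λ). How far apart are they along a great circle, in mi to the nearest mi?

In radians: φ₁ = 0.2786, φ₂ = -0.6266, Δλ = -136.576° = -2.3837 rad.
Haversine: a = sin²(Δφ/2) + cos φ₁ cos φ₂ sin²(Δλ/2) = 0.1912 + (0.9614)(0.8100)(0.8631) = 0.86345.
Central angle c = 2·arcsin(√a) = 2.38458 rad.
Distance = R·c = 15768 × 2.3846 ≈ 37600 mi.

37600 mi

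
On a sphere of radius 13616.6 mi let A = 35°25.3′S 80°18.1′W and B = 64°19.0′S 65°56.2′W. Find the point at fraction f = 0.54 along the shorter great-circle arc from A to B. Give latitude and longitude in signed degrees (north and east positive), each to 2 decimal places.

The central angle between A and B is δ = 0.5267 rad.
With f = 0.54, the slerp weights are sin((1−f)δ)/sin δ = 0.4773 and sin(fδ)/sin δ = 0.5582.
Weighted sum of the unit vectors: (0.4773)·(0.1373,-0.8033,-0.5796) + (0.5582)·(0.1767,-0.3957,-0.9012) = (0.1642, -0.6043, -0.7797).
Converting back: φ = atan2(z, √(x²+y²)) = -51.23°, λ = atan2(y, x) = -74.80°.

-51.23°, -74.80°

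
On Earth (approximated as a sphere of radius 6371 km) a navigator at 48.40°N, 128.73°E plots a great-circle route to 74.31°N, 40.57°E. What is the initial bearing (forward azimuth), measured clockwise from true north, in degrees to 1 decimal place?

336.9°

With φ₁ = 0.8447, φ₂ = 1.2970, Δλ = -1.5387 rad, the forward-azimuth formula gives
θ = atan2( sin Δλ cos φ₂ , cos φ₁ sin φ₂ − sin φ₁ cos φ₂ cos Δλ ) = atan2(-0.2703, 0.6327) = -23.13°.
Adding 360° brings this into [0°, 360°): 336.9°.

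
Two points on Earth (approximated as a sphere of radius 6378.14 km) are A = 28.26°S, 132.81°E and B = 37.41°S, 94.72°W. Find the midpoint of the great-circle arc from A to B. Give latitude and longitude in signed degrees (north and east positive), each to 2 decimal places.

-57.84°, -167.64°

Central angle δ = 1.7566 rad. Interpolating on the sphere with fraction f = 0.5:
P = [sin((1−f)δ)·A + sin(fδ)·B] / sin δ = 0.7831·A + 0.7831·B in Cartesian coordinates,
giving P = (-0.5200, -0.1139, -0.8466), i.e. latitude -57.84°, longitude -167.64°.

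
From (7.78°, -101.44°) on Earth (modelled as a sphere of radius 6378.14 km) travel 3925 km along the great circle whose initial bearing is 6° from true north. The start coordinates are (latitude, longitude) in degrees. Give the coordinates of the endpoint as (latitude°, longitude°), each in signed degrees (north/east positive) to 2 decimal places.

42.79°, -96.72°

Angular distance δ = d/R = 3925/6378.14 = 0.61538 rad; initial bearing θ = 0.1047 rad.
sin φ₂ = sin φ₁ cos δ + cos φ₁ sin δ cos θ = (0.1354)(0.8166) + (0.9908)(0.5773)(0.9945) = 0.6794, so φ₂ = 42.79°.
Δλ = atan2(sin θ sin δ cos φ₁, cos δ − sin φ₁ sin φ₂) = atan2(0.0598, 0.7246) = 4.717°.
λ₂ = -101.440° + 4.717° = -96.72°.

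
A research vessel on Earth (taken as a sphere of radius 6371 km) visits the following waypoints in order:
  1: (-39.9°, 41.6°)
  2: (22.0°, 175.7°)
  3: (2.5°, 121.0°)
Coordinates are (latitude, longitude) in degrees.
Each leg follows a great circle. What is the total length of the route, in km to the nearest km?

Leg 1→2: central angle 2.3969 rad, distance 15270.6 km.
Leg 2→3: central angle 0.9865 rad, distance 6285.0 km.
Total: 15270.6 + 6285.0 ≈ 21556 km.

21556 km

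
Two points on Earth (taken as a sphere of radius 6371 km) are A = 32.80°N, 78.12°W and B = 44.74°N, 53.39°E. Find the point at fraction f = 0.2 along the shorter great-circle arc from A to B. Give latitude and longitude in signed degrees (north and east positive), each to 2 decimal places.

The central angle between A and B is δ = 1.5852 rad.
With f = 0.2, the slerp weights are sin((1−f)δ)/sin δ = 0.9547 and sin(fδ)/sin δ = 0.3118.
Weighted sum of the unit vectors: (0.9547)·(0.1730,-0.8226,0.5417) + (0.3118)·(0.4236,0.5702,0.7039) = (0.2973, -0.6075, 0.7366).
Converting back: φ = atan2(z, √(x²+y²)) = 47.44°, λ = atan2(y, x) = -63.93°.

47.44°, -63.93°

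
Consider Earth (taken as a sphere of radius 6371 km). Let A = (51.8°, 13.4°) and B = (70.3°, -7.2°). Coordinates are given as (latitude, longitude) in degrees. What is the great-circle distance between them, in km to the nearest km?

2310 km

With latitudes φ₁ = 51.800°, φ₂ = 70.300° and longitude difference Δλ = -20.600°:
Haversine: a = sin²(Δφ/2) + cos φ₁ cos φ₂ sin²(Δλ/2) = 0.0258 + (0.6184)(0.3371)(0.0320) = 0.03250.
Central angle c = 2·arcsin(√a) = 0.36255 rad.
Distance = R·c = 6371 × 0.3626 ≈ 2310 km.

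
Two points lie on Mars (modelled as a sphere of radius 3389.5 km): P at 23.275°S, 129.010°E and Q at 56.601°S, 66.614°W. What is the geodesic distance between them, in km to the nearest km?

5859 km

In radians: φ₁ = -0.4062, φ₂ = -0.9879, Δλ = 164.376° = 2.8689 rad.
cos c = sin φ₁ sin φ₂ + cos φ₁ cos φ₂ cos Δλ = (-0.3951)(-0.8349) + (0.9186)(0.5505)(-0.9630) = -0.15709,
so c = arccos(-0.15709) = 1.72854 rad.
Distance = R·c = 3389.5 × 1.7285 ≈ 5859 km.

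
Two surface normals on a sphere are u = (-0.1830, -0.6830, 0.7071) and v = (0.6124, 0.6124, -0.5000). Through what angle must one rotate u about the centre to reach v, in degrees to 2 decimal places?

152.11°

u·v = -0.8839; |u| = 1.0000, |v| = 1.0000.
cos θ = (u·v)/(|u||v|) = -0.8839, so θ = 152.11°.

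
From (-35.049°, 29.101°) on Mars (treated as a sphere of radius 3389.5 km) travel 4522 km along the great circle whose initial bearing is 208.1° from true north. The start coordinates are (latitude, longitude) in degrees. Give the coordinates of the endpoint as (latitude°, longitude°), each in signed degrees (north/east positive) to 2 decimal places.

Angular distance δ = d/R = 4522/3389.5 = 1.33412 rad; initial bearing θ = 3.6320 rad.
sin φ₂ = sin φ₁ cos δ + cos φ₁ sin δ cos θ = (-0.5743)(0.2345) + (0.8187)(0.9721)(-0.8821) = -0.8367, so φ₂ = -56.79°.
Δλ = atan2(sin θ sin δ cos φ₁, cos δ − sin φ₁ sin φ₂) = atan2(-0.3748, -0.2460) = -123.277°.
λ₂ = 29.101° − 123.277° = -94.18°.

-56.79°, -94.18°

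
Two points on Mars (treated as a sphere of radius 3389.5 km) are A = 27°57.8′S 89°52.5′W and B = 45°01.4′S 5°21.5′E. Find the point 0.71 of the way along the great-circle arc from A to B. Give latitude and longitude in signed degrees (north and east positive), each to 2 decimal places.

-49.71°, -25.83°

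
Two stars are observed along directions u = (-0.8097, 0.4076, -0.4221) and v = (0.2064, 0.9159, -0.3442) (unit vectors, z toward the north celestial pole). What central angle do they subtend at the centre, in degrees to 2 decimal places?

69.42°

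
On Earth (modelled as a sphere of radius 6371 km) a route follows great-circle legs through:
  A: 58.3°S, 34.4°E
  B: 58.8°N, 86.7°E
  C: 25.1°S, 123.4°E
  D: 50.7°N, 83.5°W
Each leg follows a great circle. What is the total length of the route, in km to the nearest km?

40086 km

Leg A→B: central angle 2.1667 rad, distance 13804.3 km.
Leg B→C: central angle 1.5575 rad, distance 9923.0 km.
Leg C→D: central angle 2.5677 rad, distance 16358.5 km.
Total: 13804.3 + 9923.0 + 16358.5 ≈ 40086 km.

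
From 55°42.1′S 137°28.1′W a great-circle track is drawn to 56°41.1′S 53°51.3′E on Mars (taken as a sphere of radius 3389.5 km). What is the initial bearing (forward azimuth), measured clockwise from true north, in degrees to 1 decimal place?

Δλ = -168.677° = -2.9440 rad.
y = sin Δλ · cos φ₂ = (-0.1963)(0.5492) = -0.1078
x = cos φ₁ sin φ₂ − sin φ₁ cos φ₂ cos Δλ = (0.5635)(-0.8357) − (-0.8261)(0.5492)(-0.9805) = -0.9158
θ = atan2(y, x) = -173.28°; adding 360° gives 186.7°.

186.7°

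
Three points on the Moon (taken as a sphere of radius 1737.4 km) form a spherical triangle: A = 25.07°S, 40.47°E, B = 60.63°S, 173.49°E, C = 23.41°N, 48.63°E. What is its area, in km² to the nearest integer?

2019757 km²

Side lengths (central angles): a = 2.2187, b = 0.8573, c = 1.5046 rad; semiperimeter s = 2.2903.
By l'Huilier's theorem, tan(E/4) = √[tan(s/2) tan((s−a)/2) tan((s−b)/2) tan((s−c)/2)], giving spherical excess E = 0.6691 rad.
Area = E·R² = 0.6691 × (1737.4)² ≈ 2019757 km².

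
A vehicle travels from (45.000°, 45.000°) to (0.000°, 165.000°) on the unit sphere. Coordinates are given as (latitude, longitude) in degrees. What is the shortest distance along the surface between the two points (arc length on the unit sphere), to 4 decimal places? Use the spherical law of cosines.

1.9322

In radians: φ₁ = 0.7854, φ₂ = 0.0000, Δλ = 120.000° = 2.0944 rad.
cos c = sin φ₁ sin φ₂ + cos φ₁ cos φ₂ cos Δλ = (0.7071)(0.0000) + (0.7071)(1.0000)(-0.5000) = -0.35355,
so c = arccos(-0.35355) = 1.93216 rad.
On the unit sphere the arc length equals the central angle: 1.9322.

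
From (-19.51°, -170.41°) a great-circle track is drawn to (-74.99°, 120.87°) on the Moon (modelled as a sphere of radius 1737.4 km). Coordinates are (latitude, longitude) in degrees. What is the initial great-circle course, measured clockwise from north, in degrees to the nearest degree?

With φ₁ = -0.3405, φ₂ = -1.3088, Δλ = -1.1994 rad, the forward-azimuth formula gives
θ = atan2( sin Δλ cos φ₂ , cos φ₁ sin φ₂ − sin φ₁ cos φ₂ cos Δλ ) = atan2(-0.2413, -0.8790) = -164.65°.
Adding 360° brings this into [0°, 360°): 195°.

195°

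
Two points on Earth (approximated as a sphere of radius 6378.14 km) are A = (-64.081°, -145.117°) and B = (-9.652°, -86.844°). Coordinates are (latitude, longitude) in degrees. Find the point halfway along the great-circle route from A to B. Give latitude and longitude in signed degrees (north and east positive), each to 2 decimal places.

The central angle between A and B is δ = 1.1838 rad.
With f = 0.5, the slerp weights are sin((1−f)δ)/sin δ = 0.6025 and sin(fδ)/sin δ = 0.6025.
Weighted sum of the unit vectors: (0.6025)·(-0.3586,-0.2500,-0.8994) + (0.6025)·(0.0543,-0.9843,-0.1677) = (-0.1833, -0.7437, -0.6429).
Converting back: φ = atan2(z, √(x²+y²)) = -40.01°, λ = atan2(y, x) = -103.85°.

-40.01°, -103.85°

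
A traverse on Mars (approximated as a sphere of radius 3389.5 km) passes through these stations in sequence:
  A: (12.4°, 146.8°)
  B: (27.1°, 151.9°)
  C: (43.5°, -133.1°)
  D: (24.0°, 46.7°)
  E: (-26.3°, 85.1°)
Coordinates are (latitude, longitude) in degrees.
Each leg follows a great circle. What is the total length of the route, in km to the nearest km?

14892 km

Leg A→B: central angle 0.2698 rad, distance 914.5 km.
Leg B→C: central angle 1.0693 rad, distance 3624.5 km.
Leg C→D: central angle 1.9635 rad, distance 6655.3 km.
Leg D→E: central angle 1.0910 rad, distance 3697.9 km.
Total: 914.5 + 3624.5 + 6655.3 + 3697.9 ≈ 14892 km.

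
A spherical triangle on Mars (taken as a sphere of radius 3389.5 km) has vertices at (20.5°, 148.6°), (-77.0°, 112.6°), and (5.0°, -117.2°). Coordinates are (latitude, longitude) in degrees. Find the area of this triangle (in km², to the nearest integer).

Side lengths (central angles): a = 1.8024, b = 1.6086, c = 1.7424 rad; semiperimeter s = 2.5767.
By l'Huilier's theorem, tan(E/4) = √[tan(s/2) tan((s−a)/2) tan((s−b)/2) tan((s−c)/2)], giving spherical excess E = 2.0788 rad.
Area = E·R² = 2.0788 × (3389.5)² ≈ 23883118 km².

23883118 km²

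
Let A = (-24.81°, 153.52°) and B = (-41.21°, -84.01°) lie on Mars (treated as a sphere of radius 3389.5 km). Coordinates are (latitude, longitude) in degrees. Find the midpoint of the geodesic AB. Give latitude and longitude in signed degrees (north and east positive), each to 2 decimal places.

-53.08°, -154.92°

Central angle δ = 1.6611 rad. Interpolating on the sphere with fraction f = 0.5:
P = [sin((1−f)δ)·A + sin(fδ)·B] / sin δ = 0.7413·A + 0.7413·B in Cartesian coordinates,
giving P = (-0.5441, -0.2546, -0.7995), i.e. latitude -53.08°, longitude -154.92°.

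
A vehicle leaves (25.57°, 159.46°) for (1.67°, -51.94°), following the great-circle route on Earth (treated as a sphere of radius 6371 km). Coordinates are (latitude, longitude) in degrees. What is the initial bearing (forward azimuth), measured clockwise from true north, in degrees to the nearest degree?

53°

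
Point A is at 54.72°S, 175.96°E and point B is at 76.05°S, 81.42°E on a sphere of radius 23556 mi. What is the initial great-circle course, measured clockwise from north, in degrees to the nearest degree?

203°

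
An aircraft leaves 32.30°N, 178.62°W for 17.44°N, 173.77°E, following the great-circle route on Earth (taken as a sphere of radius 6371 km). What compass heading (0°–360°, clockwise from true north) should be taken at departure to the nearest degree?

207°

Δλ = -7.610° = -0.1328 rad.
y = sin Δλ · cos φ₂ = (-0.1324)(0.9540) = -0.1263
x = cos φ₁ sin φ₂ − sin φ₁ cos φ₂ cos Δλ = (0.8453)(0.2997) − (0.5344)(0.9540)(0.9912) = -0.2520
θ = atan2(y, x) = -153.37°; adding 360° gives 207°.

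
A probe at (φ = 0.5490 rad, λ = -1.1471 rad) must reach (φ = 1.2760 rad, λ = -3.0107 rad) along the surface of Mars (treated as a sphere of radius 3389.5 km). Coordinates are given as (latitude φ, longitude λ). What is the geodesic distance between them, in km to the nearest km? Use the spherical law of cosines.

In radians: φ₁ = 0.5490, φ₂ = 1.2760, Δλ = -106.776° = -1.8636 rad.
cos c = sin φ₁ sin φ₂ + cos φ₁ cos φ₂ cos Δλ = (0.5218)(0.9569) + (0.8530)(0.2905)(-0.2886) = 0.42778,
so c = arccos(0.42778) = 1.12876 rad.
Distance = R·c = 3389.5 × 1.1288 ≈ 3826 km.

3826 km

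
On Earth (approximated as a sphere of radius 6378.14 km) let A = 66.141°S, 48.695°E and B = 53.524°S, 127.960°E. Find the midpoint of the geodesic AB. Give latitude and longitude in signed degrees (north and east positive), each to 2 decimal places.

-65.62°, 97.28°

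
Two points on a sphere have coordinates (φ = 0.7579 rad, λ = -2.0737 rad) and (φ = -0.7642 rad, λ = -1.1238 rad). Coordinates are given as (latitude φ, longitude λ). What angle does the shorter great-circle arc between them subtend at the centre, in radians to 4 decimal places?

1.7423 rad

In radians: φ₁ = 0.7579, φ₂ = -0.7642, Δλ = 54.425° = 0.9499 rad.
cos c = sin φ₁ sin φ₂ + cos φ₁ cos φ₂ cos Δλ = (0.6874)(-0.6920) + (0.7263)(0.7219)(0.5818) = -0.17062,
so c = arccos(-0.17062) = 1.74225 rad.
So the angular separation is 1.7423 rad.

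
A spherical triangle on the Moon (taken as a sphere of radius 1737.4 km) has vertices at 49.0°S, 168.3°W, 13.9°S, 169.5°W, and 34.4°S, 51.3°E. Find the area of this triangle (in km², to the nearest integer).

Side lengths (central angles): a = 2.0608, b = 1.5615, c = 0.6129 rad; semiperimeter s = 2.1176.
By l'Huilier's theorem, tan(E/4) = √[tan(s/2) tan((s−a)/2) tan((s−b)/2) tan((s−c)/2)], giving spherical excess E = 0.4627 rad.
Area = E·R² = 0.4627 × (1737.4)² ≈ 1396819 km².

1396819 km²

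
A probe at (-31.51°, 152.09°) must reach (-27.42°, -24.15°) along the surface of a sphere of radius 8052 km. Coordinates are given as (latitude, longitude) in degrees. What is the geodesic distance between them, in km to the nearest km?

In radians: φ₁ = -0.5500, φ₂ = -0.4786, Δλ = -176.240° = -3.0760 rad.
Haversine: a = sin²(Δφ/2) + cos φ₁ cos φ₂ sin²(Δλ/2) = 0.0013 + (0.8525)(0.8877)(0.9989) = 0.75723.
Central angle c = 2·arcsin(√a) = 2.11117 rad.
Distance = R·c = 8052 × 2.1112 ≈ 16999 km.

16999 km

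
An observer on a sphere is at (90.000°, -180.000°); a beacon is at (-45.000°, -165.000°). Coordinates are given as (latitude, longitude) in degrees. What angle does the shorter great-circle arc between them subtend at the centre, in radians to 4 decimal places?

2.3562 rad

In radians: φ₁ = 1.5708, φ₂ = -0.7854, Δλ = 15.000° = 0.2618 rad.
Haversine: a = sin²(Δφ/2) + cos φ₁ cos φ₂ sin²(Δλ/2) = 0.8536 + (0.0000)(0.7071)(0.0170) = 0.85355.
Central angle c = 2·arcsin(√a) = 2.35619 rad.
So the angular separation is 2.3562 rad.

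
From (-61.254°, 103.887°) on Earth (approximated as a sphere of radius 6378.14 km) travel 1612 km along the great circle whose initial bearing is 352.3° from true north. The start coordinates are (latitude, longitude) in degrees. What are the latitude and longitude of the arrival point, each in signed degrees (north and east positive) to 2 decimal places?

-46.86°, 101.08°

Angular distance δ = d/R = 1612/6378.14 = 0.25274 rad; initial bearing θ = 6.1488 rad.
sin φ₂ = sin φ₁ cos δ + cos φ₁ sin δ cos θ = (-0.8768)(0.9682) + (0.4809)(0.2501)(0.9910) = -0.7297, so φ₂ = -46.86°.
Δλ = atan2(sin θ sin δ cos φ₁, cos δ − sin φ₁ sin φ₂) = atan2(-0.0161, 0.3284) = -2.809°.
λ₂ = 103.887° − 2.809° = 101.08°.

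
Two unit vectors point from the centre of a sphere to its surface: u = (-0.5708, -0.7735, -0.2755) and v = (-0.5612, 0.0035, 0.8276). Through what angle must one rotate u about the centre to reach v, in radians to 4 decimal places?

u·v = 0.0896; |u| = 1.0000, |v| = 0.9999.
cos θ = (u·v)/(|u||v|) = 0.0896, so θ = 1.4810 rad.

1.4810 rad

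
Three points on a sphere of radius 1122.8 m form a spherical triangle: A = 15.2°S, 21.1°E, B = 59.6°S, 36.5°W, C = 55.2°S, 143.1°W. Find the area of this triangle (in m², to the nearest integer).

Side lengths (central angles): a = 0.8947, b = 1.8909, c = 1.0612 rad; semiperimeter s = 1.9234.
By l'Huilier's theorem, tan(E/4) = √[tan(s/2) tan((s−a)/2) tan((s−b)/2) tan((s−c)/2)], giving spherical excess E = 0.3108 rad.
Area = E·R² = 0.3108 × (1122.8)² ≈ 391780 m².

391780 m²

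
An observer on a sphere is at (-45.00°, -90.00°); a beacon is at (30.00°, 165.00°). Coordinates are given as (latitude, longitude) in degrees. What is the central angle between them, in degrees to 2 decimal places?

120.80°

Let φ₁ = -0.7854 rad, φ₂ = 0.5236 rad, and Δλ = -1.8326 rad.
Haversine: a = sin²(Δφ/2) + cos φ₁ cos φ₂ sin²(Δλ/2) = 0.3706 + (0.7071)(0.8660)(0.6294) = 0.75602.
Central angle c = 2·arcsin(√a) = 2.10836 rad.
So the angular separation is 120.80°.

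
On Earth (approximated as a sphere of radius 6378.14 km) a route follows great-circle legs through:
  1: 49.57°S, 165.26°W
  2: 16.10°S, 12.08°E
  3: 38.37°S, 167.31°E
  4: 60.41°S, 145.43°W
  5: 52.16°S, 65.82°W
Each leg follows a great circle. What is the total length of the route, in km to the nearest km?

Leg 1→2: central angle 1.9947 rad, distance 12722.5 km.
Leg 2→3: central angle 2.1081 rad, distance 13445.8 km.
Leg 3→4: central angle 0.6393 rad, distance 4077.4 km.
Leg 4→5: central angle 0.7357 rad, distance 4692.4 km.
Total: 12722.5 + 13445.8 + 4077.4 + 4692.4 ≈ 34938 km.

34938 km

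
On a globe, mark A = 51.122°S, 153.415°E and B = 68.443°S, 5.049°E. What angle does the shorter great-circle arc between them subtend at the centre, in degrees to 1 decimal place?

In radians: φ₁ = -0.8922, φ₂ = -1.1946, Δλ = -148.366° = -2.5895 rad.
Haversine: a = sin²(Δφ/2) + cos φ₁ cos φ₂ sin²(Δλ/2) = 0.0227 + (0.6277)(0.3674)(0.9257) = 0.23616.
Central angle c = 2·arcsin(√a) = 1.01493 rad.
So the angular separation is 58.2°.

58.2°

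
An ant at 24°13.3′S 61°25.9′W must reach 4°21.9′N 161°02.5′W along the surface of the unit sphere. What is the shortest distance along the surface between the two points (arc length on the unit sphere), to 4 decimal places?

1.7549

Let φ₁ = -0.4227 rad, φ₂ = 0.0762 rad, and Δλ = -1.7385 rad.
cos c = sin φ₁ sin φ₂ + cos φ₁ cos φ₂ cos Δλ = (-0.4103)(0.0761) + (0.9120)(0.9971)(-0.1669) = -0.18303,
so c = arccos(-0.18303) = 1.75486 rad.
On the unit sphere the arc length equals the central angle: 1.7549.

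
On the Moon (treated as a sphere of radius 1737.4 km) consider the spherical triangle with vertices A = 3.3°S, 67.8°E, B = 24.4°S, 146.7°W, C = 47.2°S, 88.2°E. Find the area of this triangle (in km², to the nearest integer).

1642418 km²

Side lengths (central angles): a = 1.6235, b = 0.8257, c = 2.3825 rad; semiperimeter s = 2.4159.
By l'Huilier's theorem, tan(E/4) = √[tan(s/2) tan((s−a)/2) tan((s−b)/2) tan((s−c)/2)], giving spherical excess E = 0.5441 rad.
Area = E·R² = 0.5441 × (1737.4)² ≈ 1642418 km².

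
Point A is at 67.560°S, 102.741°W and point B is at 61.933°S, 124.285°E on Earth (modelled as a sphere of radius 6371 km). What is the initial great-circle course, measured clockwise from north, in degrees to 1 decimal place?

208.5°

With φ₁ = -1.1791, φ₂ = -1.0809, Δλ = -2.3208 rad, the forward-azimuth formula gives
θ = atan2( sin Δλ cos φ₂ , cos φ₁ sin φ₂ − sin φ₁ cos φ₂ cos Δλ ) = atan2(-0.3443, -0.6333) = -151.47°.
Adding 360° brings this into [0°, 360°): 208.5°.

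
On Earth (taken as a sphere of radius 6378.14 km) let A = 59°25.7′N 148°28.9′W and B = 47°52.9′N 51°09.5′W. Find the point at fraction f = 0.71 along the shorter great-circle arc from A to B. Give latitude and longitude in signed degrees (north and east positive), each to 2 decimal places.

The central angle between A and B is δ = 0.9333 rad.
With f = 0.71, the slerp weights are sin((1−f)δ)/sin δ = 0.3327 and sin(fδ)/sin δ = 0.7656.
Weighted sum of the unit vectors: (0.3327)·(-0.4336,-0.2659,0.8610) + (0.7656)·(0.4206,-0.5224,0.7418) = (0.1778, -0.4884, 0.8543).
Converting back: φ = atan2(z, √(x²+y²)) = 58.69°, λ = atan2(y, x) = -70.00°.

58.69°, -70.00°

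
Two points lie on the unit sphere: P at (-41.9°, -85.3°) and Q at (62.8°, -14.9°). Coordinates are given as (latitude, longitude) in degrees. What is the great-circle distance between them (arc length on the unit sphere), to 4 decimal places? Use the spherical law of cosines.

2.0713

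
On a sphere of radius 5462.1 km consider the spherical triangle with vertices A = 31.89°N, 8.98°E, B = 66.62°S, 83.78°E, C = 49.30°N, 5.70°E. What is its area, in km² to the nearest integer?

Side lengths (central angles): a = 2.2685, b = 0.3069, c = 1.9786 rad; semiperimeter s = 2.2770.
By l'Huilier's theorem, tan(E/4) = √[tan(s/2) tan((s−a)/2) tan((s−b)/2) tan((s−c)/2)], giving spherical excess E = 0.1825 rad.
Area = E·R² = 0.1825 × (5462.1)² ≈ 5445341 km².

5445341 km²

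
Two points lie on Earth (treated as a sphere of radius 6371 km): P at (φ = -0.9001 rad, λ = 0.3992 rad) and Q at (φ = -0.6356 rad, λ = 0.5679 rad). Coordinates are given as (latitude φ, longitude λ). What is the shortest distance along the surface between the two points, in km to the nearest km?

Let φ₁ = -0.9001 rad, φ₂ = -0.6356 rad, and Δλ = 0.1687 rad.
Haversine: a = sin²(Δφ/2) + cos φ₁ cos φ₂ sin²(Δλ/2) = 0.0174 + (0.6215)(0.8047)(0.0071) = 0.02094.
Central angle c = 2·arcsin(√a) = 0.29042 rad.
Distance = R·c = 6371 × 0.2904 ≈ 1850 km.

1850 km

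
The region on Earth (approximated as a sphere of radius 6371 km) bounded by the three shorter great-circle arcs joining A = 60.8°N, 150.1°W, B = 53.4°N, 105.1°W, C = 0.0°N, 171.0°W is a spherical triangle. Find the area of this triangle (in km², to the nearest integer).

Side lengths (central angles): a = 1.3249, b = 1.0976, c = 0.4359 rad; semiperimeter s = 1.4292.
By l'Huilier's theorem, tan(E/4) = √[tan(s/2) tan((s−a)/2) tan((s−b)/2) tan((s−c)/2)], giving spherical excess E = 0.2560 rad.
Area = E·R² = 0.2560 × (6371)² ≈ 10391212 km².

10391212 km²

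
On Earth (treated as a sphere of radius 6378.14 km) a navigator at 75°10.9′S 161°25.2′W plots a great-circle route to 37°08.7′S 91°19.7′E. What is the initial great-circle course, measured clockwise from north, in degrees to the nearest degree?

With φ₁ = -1.3122, φ₂ = -0.6483, Δλ = -1.8719 rad, the forward-azimuth formula gives
θ = atan2( sin Δλ cos φ₂ , cos φ₁ sin φ₂ − sin φ₁ cos φ₂ cos Δλ ) = atan2(-0.7612, -0.3830) = -116.71°.
Adding 360° brings this into [0°, 360°): 243°.

243°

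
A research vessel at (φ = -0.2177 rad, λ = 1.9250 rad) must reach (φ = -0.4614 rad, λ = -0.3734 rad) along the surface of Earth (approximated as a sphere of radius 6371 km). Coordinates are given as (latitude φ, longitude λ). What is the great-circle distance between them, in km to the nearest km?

13236 km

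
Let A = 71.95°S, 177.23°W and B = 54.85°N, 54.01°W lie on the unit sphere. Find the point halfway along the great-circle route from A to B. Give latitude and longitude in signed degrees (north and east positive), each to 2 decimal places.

-15.45°, -86.57°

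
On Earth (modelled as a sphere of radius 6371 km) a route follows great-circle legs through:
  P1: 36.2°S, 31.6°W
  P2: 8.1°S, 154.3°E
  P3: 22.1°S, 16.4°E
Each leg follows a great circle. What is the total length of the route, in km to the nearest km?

Leg P1→P2: central angle 2.3624 rad, distance 15050.7 km.
Leg P2→P3: central angle 2.2493 rad, distance 14330.0 km.
Total: 15050.7 + 14330.0 ≈ 29381 km.

29381 km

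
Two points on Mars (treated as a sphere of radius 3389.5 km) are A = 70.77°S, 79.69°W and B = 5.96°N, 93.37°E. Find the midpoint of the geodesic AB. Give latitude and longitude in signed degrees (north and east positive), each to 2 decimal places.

Central angle δ = 2.0078 rad. Interpolating on the sphere with fraction f = 0.5:
P = [sin((1−f)δ)·A + sin(fδ)·B] / sin δ = 0.9311·A + 0.9311·B in Cartesian coordinates,
giving P = (0.0004, 0.6227, -0.7824), i.e. latitude -51.48°, longitude 89.96°.

-51.48°, 89.96°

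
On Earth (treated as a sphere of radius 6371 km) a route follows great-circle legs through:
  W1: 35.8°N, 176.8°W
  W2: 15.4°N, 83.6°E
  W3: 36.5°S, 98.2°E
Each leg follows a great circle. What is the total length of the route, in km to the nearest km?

15820 km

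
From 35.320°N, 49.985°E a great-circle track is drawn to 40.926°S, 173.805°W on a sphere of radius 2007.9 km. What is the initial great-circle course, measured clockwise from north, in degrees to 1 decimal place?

Δλ = 136.210° = 2.3773 rad.
y = sin Δλ · cos φ₂ = (0.6920)(0.7556) = 0.5229
x = cos φ₁ sin φ₂ − sin φ₁ cos φ₂ cos Δλ = (0.8159)(-0.6551) − (0.5781)(0.7556)(-0.7219) = -0.2192
θ = atan2(y, x) = 112.74°, so the bearing is 112.7°.

112.7°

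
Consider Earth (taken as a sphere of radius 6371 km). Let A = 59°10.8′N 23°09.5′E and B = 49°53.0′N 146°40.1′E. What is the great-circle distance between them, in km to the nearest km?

6858 km

With latitudes φ₁ = 59.180°, φ₂ = 49.883° and longitude difference Δλ = 123.510°:
cos c = sin φ₁ sin φ₂ + cos φ₁ cos φ₂ cos Δλ = (0.8588)(0.7647) + (0.5123)(0.6443)(-0.5521) = 0.47448,
so c = arccos(0.47448) = 1.07642 rad.
Distance = R·c = 6371 × 1.0764 ≈ 6858 km.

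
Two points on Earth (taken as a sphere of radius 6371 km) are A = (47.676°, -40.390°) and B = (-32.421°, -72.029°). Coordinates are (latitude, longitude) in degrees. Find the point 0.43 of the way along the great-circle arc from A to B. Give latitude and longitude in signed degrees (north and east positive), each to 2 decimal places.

13.59°, -56.19°

The central angle between A and B is δ = 1.4832 rad.
With f = 0.43, the slerp weights are sin((1−f)δ)/sin δ = 0.7511 and sin(fδ)/sin δ = 0.5977.
Weighted sum of the unit vectors: (0.7511)·(0.5128,-0.4363,0.7393) + (0.5977)·(0.2604,-0.8029,-0.5361) = (0.5409, -0.8076, 0.2349).
Converting back: φ = atan2(z, √(x²+y²)) = 13.59°, λ = atan2(y, x) = -56.19°.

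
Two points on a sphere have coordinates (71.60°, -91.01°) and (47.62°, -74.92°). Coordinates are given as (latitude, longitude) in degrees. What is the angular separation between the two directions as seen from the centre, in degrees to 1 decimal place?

Let φ₁ = 1.2497 rad, φ₂ = 0.8311 rad, and Δλ = 0.2808 rad.
Haversine: a = sin²(Δφ/2) + cos φ₁ cos φ₂ sin²(Δλ/2) = 0.0432 + (0.3156)(0.6740)(0.0196) = 0.04732.
Central angle c = 2·arcsin(√a) = 0.43859 rad.
So the angular separation is 25.1°.

25.1°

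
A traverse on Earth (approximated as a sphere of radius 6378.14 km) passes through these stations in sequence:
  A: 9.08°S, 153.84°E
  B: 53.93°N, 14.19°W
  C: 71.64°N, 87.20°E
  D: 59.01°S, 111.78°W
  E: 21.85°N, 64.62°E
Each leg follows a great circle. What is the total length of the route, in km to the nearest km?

54011 km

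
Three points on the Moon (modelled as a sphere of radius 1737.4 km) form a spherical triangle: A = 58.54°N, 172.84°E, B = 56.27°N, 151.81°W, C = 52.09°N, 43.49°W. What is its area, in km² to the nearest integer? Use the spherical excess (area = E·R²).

Side lengths (central angles): a = 0.9897, b = 1.1432, c = 0.3308 rad; semiperimeter s = 1.2319.
By l'Huilier's theorem, tan(E/4) = √[tan(s/2) tan((s−a)/2) tan((s−b)/2) tan((s−c)/2)], giving spherical excess E = 0.1718 rad.
Area = E·R² = 0.1718 × (1737.4)² ≈ 518662 km².

518662 km²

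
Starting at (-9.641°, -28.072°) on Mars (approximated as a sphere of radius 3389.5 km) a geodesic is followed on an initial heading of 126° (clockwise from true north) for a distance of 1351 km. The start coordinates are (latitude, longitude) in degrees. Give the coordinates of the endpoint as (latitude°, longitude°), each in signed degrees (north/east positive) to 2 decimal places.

-22.29°, -8.24°

Angular distance δ = d/R = 1351/3389.5 = 0.39858 rad; initial bearing θ = 2.1991 rad.
sin φ₂ = sin φ₁ cos δ + cos φ₁ sin δ cos θ = (-0.1675)(0.9216) + (0.9859)(0.3881)(-0.5878) = -0.3793, so φ₂ = -22.29°.
Δλ = atan2(sin θ sin δ cos φ₁, cos δ − sin φ₁ sin φ₂) = atan2(0.3096, 0.8581) = 19.837°.
λ₂ = -28.072° + 19.837° = -8.24°.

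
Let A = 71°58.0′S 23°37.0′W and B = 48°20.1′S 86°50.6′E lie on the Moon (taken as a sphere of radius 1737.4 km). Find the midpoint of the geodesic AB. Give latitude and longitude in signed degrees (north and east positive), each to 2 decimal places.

Central angle δ = 0.8784 rad. Interpolating on the sphere with fraction f = 0.5:
P = [sin((1−f)δ)·A + sin(fδ)·B] / sin δ = 0.5524·A + 0.5524·B in Cartesian coordinates,
giving P = (0.1769, 0.2982, -0.9380), i.e. latitude -69.71°, longitude 59.32°.

-69.71°, 59.32°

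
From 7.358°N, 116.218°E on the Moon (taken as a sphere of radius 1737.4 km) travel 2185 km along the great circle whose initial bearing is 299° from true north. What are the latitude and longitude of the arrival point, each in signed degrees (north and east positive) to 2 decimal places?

Angular distance δ = d/R = 2185/1737.4 = 1.25763 rad; initial bearing θ = 5.2185 rad.
sin φ₂ = sin φ₁ cos δ + cos φ₁ sin δ cos θ = (0.1281)(0.3081) + (0.9918)(0.9514)(0.4848) = 0.4969, so φ₂ = 29.79°.
Δλ = atan2(sin θ sin δ cos φ₁, cos δ − sin φ₁ sin φ₂) = atan2(-0.8252, 0.2444) = -73.500°.
λ₂ = 116.218° − 73.500° = 42.72°.

29.79°, 42.72°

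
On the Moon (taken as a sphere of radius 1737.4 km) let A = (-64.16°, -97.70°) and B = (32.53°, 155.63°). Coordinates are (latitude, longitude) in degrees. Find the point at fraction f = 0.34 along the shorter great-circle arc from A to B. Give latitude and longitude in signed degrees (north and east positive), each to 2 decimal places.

The central angle between A and B is δ = 2.2011 rad.
With f = 0.34, the slerp weights are sin((1−f)δ)/sin δ = 1.2292 and sin(fδ)/sin δ = 0.8423.
Weighted sum of the unit vectors: (1.2292)·(-0.0584,-0.4319,-0.9000) + (0.8423)·(-0.7680,0.3479,0.5377) = (-0.7187, -0.2379, -0.6534).
Converting back: φ = atan2(z, √(x²+y²)) = -40.80°, λ = atan2(y, x) = -161.68°.

-40.80°, -161.68°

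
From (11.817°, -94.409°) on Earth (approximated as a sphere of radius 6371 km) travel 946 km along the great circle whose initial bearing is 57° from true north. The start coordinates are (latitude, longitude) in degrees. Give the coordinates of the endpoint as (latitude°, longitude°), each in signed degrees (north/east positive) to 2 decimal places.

Angular distance δ = d/R = 946/6371 = 0.14849 rad; initial bearing θ = 0.9948 rad.
sin φ₂ = sin φ₁ cos δ + cos φ₁ sin δ cos θ = (0.2048)(0.9890) + (0.9788)(0.1479)(0.5446) = 0.2814, so φ₂ = 16.34°.
Δλ = atan2(sin θ sin δ cos φ₁, cos δ − sin φ₁ sin φ₂) = atan2(0.1214, 0.9314) = 7.429°.
λ₂ = -94.409° + 7.429° = -86.98°.

16.34°, -86.98°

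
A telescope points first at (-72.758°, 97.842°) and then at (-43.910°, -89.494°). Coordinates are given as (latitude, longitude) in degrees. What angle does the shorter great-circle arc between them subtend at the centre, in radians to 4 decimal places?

In radians: φ₁ = -1.2699, φ₂ = -0.7664, Δλ = 172.664° = 3.0136 rad.
cos c = sin φ₁ sin φ₂ + cos φ₁ cos φ₂ cos Δλ = (-0.9551)(-0.6935) + (0.2964)(0.7204)(-0.9918) = 0.45057,
so c = arccos(0.45057) = 1.10339 rad.
So the angular separation is 1.1034 rad.

1.1034 rad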